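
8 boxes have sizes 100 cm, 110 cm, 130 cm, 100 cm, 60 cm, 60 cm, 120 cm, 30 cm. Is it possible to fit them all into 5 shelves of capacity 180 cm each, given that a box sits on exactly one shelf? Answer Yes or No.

A valid assignment using 5 shelves:
  shelf 1: 130 + 30 = 160
  shelf 2: 120 + 60 = 180
  shelf 3: 110 + 60 = 170
  shelf 4: 100 = 100
  shelf 5: 100 = 100
Every load is within 180 cm, so 5 shelves suffice.

Yes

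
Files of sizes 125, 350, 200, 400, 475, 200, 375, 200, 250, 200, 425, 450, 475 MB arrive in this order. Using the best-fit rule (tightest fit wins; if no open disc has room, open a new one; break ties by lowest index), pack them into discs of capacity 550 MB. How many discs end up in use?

10

  125 → disc 1 (new)  [load 125/550]
  350 → disc 1  [load 475/550]
  200 → disc 2 (new)  [load 200/550]
  400 → disc 3 (new)  [load 400/550]
  475 → disc 4 (new)  [load 475/550]
  200 → disc 2  [load 400/550]
  375 → disc 5 (new)  [load 375/550]
  200 → disc 6 (new)  [load 200/550]
  250 → disc 6  [load 450/550]
  200 → disc 7 (new)  [load 200/550]
  425 → disc 8 (new)  [load 425/550]
  450 → disc 9 (new)  [load 450/550]
  475 → disc 10 (new)  [load 475/550]
10 discs opened.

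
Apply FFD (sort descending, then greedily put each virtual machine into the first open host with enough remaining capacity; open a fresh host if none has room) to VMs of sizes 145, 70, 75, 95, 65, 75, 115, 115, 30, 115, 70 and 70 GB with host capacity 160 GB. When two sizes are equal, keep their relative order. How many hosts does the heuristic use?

Sorted descending: 145, 115, 115, 115, 95, 75, 75, 70, 70, 70, 65, 30.
  145 → host 1 (new)  [load 145/160]
  115 → host 2 (new)  [load 115/160]
  115 → host 3 (new)  [load 115/160]
  115 → host 4 (new)  [load 115/160]
  95 → host 5 (new)  [load 95/160]
  75 → host 6 (new)  [load 75/160]
  75 → host 6  [load 150/160]
  70 → host 7 (new)  [load 70/160]
  70 → host 7  [load 140/160]
  70 → host 8 (new)  [load 70/160]
  65 → host 5  [load 160/160]
  30 → host 2  [load 145/160]
8 hosts opened.

8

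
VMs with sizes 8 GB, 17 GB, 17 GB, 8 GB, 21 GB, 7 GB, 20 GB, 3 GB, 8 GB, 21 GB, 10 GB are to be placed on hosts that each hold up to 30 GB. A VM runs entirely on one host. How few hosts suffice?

Total = 21 + 21 + 20 + 17 + 17 + 10 + 8 + 8 + 8 + 7 + 3 = 140 GB.
Lower bound: ⌈140/30⌉ = 5 hosts.
A packing using 5 hosts:
  host 1: 21 + 8 = 29
  host 2: 21 + 8 = 29
  host 3: 20 + 10 = 30
  host 4: 17 + 8 + 3 = 28
  host 5: 17 + 7 = 24
This matches the lower bound, so 5 is optimal.

5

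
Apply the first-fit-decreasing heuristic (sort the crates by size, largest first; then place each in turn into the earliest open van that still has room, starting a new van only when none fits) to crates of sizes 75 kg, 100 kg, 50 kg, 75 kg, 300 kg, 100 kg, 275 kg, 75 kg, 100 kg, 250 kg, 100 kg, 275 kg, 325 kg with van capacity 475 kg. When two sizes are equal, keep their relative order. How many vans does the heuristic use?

Sorted descending: 325, 300, 275, 275, 250, 100, 100, 100, 100, 75, 75, 75, 50.
  325 → van 1 (new)  [load 325/475]
  300 → van 2 (new)  [load 300/475]
  275 → van 3 (new)  [load 275/475]
  275 → van 4 (new)  [load 275/475]
  250 → van 5 (new)  [load 250/475]
  100 → van 1  [load 425/475]
  100 → van 2  [load 400/475]
  100 → van 3  [load 375/475]
  100 → van 3  [load 475/475]
  75 → van 2  [load 475/475]
  75 → van 4  [load 350/475]
  75 → van 4  [load 425/475]
  50 → van 1  [load 475/475]
5 vans opened.

5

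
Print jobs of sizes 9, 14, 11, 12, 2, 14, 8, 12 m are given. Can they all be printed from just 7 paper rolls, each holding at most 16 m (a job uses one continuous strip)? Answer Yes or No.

A valid assignment using 7 paper rolls:
  roll 1: 14 + 2 = 16
  roll 2: 14 = 14
  roll 3: 12 = 12
  roll 4: 12 = 12
  roll 5: 11 = 11
  roll 6: 9 = 9
  roll 7: 8 = 8
Every load is within 16 m, so 7 paper rolls suffice.

Yes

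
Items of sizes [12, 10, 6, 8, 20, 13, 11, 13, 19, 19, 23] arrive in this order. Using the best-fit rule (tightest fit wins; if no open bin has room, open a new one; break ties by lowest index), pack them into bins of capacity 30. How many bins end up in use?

  12 → bin 1 (new)  [load 12/30]
  10 → bin 1  [load 22/30]
  6 → bin 1  [load 28/30]
  8 → bin 2 (new)  [load 8/30]
  20 → bin 2  [load 28/30]
  13 → bin 3 (new)  [load 13/30]
  11 → bin 3  [load 24/30]
  13 → bin 4 (new)  [load 13/30]
  19 → bin 5 (new)  [load 19/30]
  19 → bin 6 (new)  [load 19/30]
  23 → bin 7 (new)  [load 23/30]
7 bins opened.

7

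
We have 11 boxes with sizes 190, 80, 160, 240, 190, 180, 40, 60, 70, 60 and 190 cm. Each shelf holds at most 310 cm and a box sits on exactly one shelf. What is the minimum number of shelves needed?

Total = 240 + 190 + 190 + 190 + 180 + 160 + 80 + 70 + 60 + 60 + 40 = 1460 cm.
Lower bound: ⌈1460/310⌉ = 5 shelves.
Also, 6 boxes each exceed 155 cm, and no two of those can share a shelf, so at least 6 shelves are needed.
A packing using 6 shelves:
  shelf 1: 240 + 70 = 310
  shelf 2: 190 + 80 + 40 = 310
  shelf 3: 190 + 60 + 60 = 310
  shelf 4: 190 = 190
  shelf 5: 180 = 180
  shelf 6: 160 = 160
This matches the lower bound, so 6 is optimal.

6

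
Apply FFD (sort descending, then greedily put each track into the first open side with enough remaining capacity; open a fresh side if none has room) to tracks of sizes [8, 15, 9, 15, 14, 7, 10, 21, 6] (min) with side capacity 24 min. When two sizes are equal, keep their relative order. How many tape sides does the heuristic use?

5

Sorted descending: 21, 15, 15, 14, 10, 9, 8, 7, 6.
  21 → side 1 (new)  [load 21/24]
  15 → side 2 (new)  [load 15/24]
  15 → side 3 (new)  [load 15/24]
  14 → side 4 (new)  [load 14/24]
  10 → side 4  [load 24/24]
  9 → side 2  [load 24/24]
  8 → side 3  [load 23/24]
  7 → side 5 (new)  [load 7/24]
  6 → side 5  [load 13/24]
5 tape sides opened.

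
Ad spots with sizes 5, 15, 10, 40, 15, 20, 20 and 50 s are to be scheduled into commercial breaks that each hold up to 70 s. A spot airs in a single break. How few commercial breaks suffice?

3

Total = 50 + 40 + 20 + 20 + 15 + 15 + 10 + 5 = 175 s.
Lower bound: ⌈175/70⌉ = 3 commercial breaks.
A packing using 3 commercial breaks:
  break 1: 50 + 20 = 70
  break 2: 40 + 20 + 10 = 70
  break 3: 15 + 15 + 5 = 35
This matches the lower bound, so 3 is optimal.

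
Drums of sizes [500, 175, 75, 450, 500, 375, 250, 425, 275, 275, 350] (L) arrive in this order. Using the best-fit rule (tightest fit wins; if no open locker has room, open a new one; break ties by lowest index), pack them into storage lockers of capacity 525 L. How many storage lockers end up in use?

9

  500 → locker 1 (new)  [load 500/525]
  175 → locker 2 (new)  [load 175/525]
  75 → locker 2  [load 250/525]
  450 → locker 3 (new)  [load 450/525]
  500 → locker 4 (new)  [load 500/525]
  375 → locker 5 (new)  [load 375/525]
  250 → locker 2  [load 500/525]
  425 → locker 6 (new)  [load 425/525]
  275 → locker 7 (new)  [load 275/525]
  275 → locker 8 (new)  [load 275/525]
  350 → locker 9 (new)  [load 350/525]
9 storage lockers opened.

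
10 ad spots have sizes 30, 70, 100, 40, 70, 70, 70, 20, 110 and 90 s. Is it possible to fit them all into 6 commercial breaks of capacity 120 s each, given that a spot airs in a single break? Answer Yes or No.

No

Total = 670 s; ⌈670/120⌉ = 6.
7 ad spots each exceed half the capacity and cannot share a break, forcing at least 7 commercial breaks.
At least 7 commercial breaks are required, but only 6 are allowed.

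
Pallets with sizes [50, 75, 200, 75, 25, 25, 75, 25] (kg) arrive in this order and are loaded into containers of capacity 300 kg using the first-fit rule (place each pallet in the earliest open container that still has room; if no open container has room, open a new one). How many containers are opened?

2

  50 → container 1 (new)  [load 50/300]
  75 → container 1  [load 125/300]
  200 → container 2 (new)  [load 200/300]
  75 → container 1  [load 200/300]
  25 → container 1  [load 225/300]
  25 → container 1  [load 250/300]
  75 → container 2  [load 275/300]
  25 → container 1  [load 275/300]
2 containers opened.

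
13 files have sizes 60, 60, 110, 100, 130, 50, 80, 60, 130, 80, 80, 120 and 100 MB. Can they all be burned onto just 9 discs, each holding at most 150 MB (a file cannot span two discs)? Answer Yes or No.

A valid assignment using 9 discs:
  disc 1: 130 = 130
  disc 2: 130 = 130
  disc 3: 120 = 120
  disc 4: 110 = 110
  disc 5: 100 + 50 = 150
  disc 6: 100 = 100
  disc 7: 80 + 60 = 140
  disc 8: 80 + 60 = 140
  disc 9: 80 + 60 = 140
Every load is within 150 MB, so 9 discs suffice.

Yes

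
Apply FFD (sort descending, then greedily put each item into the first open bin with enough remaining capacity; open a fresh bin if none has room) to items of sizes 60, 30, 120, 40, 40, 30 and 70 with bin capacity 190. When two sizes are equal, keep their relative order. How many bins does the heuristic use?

3

Sorted descending: 120, 70, 60, 40, 40, 30, 30.
  120 → bin 1 (new)  [load 120/190]
  70 → bin 1  [load 190/190]
  60 → bin 2 (new)  [load 60/190]
  40 → bin 2  [load 100/190]
  40 → bin 2  [load 140/190]
  30 → bin 2  [load 170/190]
  30 → bin 3 (new)  [load 30/190]
3 bins opened.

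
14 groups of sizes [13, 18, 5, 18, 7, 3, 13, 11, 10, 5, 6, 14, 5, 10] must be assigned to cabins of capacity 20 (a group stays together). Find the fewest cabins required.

Total = 18 + 18 + 14 + 13 + 13 + 11 + 10 + 10 + 7 + 6 + 5 + 5 + 5 + 3 = 138.
Lower bound: ⌈138/20⌉ = 7 cabins.
A packing using 8 cabins:
  cabin 1: 18 = 18
  cabin 2: 18 = 18
  cabin 3: 14 + 6 = 20
  cabin 4: 13 + 7 = 20
  cabin 5: 13 + 5 = 18
  cabin 6: 11 + 5 + 3 = 19
  cabin 7: 10 + 10 = 20
  cabin 8: 5 = 5
No arrangement into 7 cabins stays within capacity, so 8 is optimal.

8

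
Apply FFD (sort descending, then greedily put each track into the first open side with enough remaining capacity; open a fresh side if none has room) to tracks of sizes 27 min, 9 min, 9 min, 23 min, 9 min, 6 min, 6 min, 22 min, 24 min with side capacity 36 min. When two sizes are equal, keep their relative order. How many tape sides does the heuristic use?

4

Sorted descending: 27, 24, 23, 22, 9, 9, 9, 6, 6.
  27 → side 1 (new)  [load 27/36]
  24 → side 2 (new)  [load 24/36]
  23 → side 3 (new)  [load 23/36]
  22 → side 4 (new)  [load 22/36]
  9 → side 1  [load 36/36]
  9 → side 2  [load 33/36]
  9 → side 3  [load 32/36]
  6 → side 4  [load 28/36]
  6 → side 4  [load 34/36]
4 tape sides opened.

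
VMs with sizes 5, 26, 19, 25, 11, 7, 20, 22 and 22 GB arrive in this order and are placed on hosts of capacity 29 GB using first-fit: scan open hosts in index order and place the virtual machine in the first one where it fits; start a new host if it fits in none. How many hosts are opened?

  5 → host 1 (new)  [load 5/29]
  26 → host 2 (new)  [load 26/29]
  19 → host 1  [load 24/29]
  25 → host 3 (new)  [load 25/29]
  11 → host 4 (new)  [load 11/29]
  7 → host 4  [load 18/29]
  20 → host 5 (new)  [load 20/29]
  22 → host 6 (new)  [load 22/29]
  22 → host 7 (new)  [load 22/29]
7 hosts opened.

7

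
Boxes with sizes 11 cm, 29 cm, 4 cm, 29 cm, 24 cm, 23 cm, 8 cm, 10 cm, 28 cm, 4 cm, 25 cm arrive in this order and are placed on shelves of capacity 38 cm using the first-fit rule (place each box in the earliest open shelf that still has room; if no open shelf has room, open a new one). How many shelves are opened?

6

  11 → shelf 1 (new)  [load 11/38]
  29 → shelf 2 (new)  [load 29/38]
  4 → shelf 1  [load 15/38]
  29 → shelf 3 (new)  [load 29/38]
  24 → shelf 4 (new)  [load 24/38]
  23 → shelf 1  [load 38/38]
  8 → shelf 2  [load 37/38]
  10 → shelf 4  [load 34/38]
  28 → shelf 5 (new)  [load 28/38]
  4 → shelf 3  [load 33/38]
  25 → shelf 6 (new)  [load 25/38]
6 shelves opened.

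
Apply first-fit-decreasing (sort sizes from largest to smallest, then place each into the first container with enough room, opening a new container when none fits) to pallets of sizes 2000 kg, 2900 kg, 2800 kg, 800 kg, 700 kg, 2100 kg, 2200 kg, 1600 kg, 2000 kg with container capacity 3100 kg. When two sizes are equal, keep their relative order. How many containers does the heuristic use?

7

Sorted descending: 2900, 2800, 2200, 2100, 2000, 2000, 1600, 800, 700.
  2900 → container 1 (new)  [load 2900/3100]
  2800 → container 2 (new)  [load 2800/3100]
  2200 → container 3 (new)  [load 2200/3100]
  2100 → container 4 (new)  [load 2100/3100]
  2000 → container 5 (new)  [load 2000/3100]
  2000 → container 6 (new)  [load 2000/3100]
  1600 → container 7 (new)  [load 1600/3100]
  800 → container 3  [load 3000/3100]
  700 → container 4  [load 2800/3100]
7 containers opened.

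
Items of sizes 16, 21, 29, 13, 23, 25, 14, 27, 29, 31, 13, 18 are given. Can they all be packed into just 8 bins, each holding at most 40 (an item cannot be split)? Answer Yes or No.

A valid assignment using 8 bins:
  bin 1: 31 = 31
  bin 2: 29 = 29
  bin 3: 29 = 29
  bin 4: 27 + 13 = 40
  bin 5: 25 + 14 = 39
  bin 6: 23 + 16 = 39
  bin 7: 21 + 18 = 39
  bin 8: 13 = 13
Every load is within 40, so 8 bins suffice.

Yes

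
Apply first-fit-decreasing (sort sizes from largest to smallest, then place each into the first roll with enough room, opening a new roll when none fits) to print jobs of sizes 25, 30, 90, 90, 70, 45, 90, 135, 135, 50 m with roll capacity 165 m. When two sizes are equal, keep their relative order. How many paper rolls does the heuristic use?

5

Sorted descending: 135, 135, 90, 90, 90, 70, 50, 45, 30, 25.
  135 → roll 1 (new)  [load 135/165]
  135 → roll 2 (new)  [load 135/165]
  90 → roll 3 (new)  [load 90/165]
  90 → roll 4 (new)  [load 90/165]
  90 → roll 5 (new)  [load 90/165]
  70 → roll 3  [load 160/165]
  50 → roll 4  [load 140/165]
  45 → roll 5  [load 135/165]
  30 → roll 1  [load 165/165]
  25 → roll 2  [load 160/165]
5 paper rolls opened.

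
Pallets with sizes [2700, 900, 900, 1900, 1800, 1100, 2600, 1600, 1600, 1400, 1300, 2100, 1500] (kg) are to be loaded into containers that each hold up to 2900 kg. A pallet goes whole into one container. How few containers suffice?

Total = 2700 + 2600 + 2100 + 1900 + 1800 + 1600 + 1600 + 1500 + 1400 + 1300 + 1100 + 900 + 900 = 21400 kg.
Lower bound: ⌈21400/2900⌉ = 8 containers.
A packing using 8 containers:
  container 1: 2700 = 2700
  container 2: 2600 = 2600
  container 3: 2100 = 2100
  container 4: 1900 + 900 = 2800
  container 5: 1800 + 1100 = 2900
  container 6: 1600 + 1300 = 2900
  container 7: 1600 + 900 = 2500
  container 8: 1500 + 1400 = 2900
This matches the lower bound, so 8 is optimal.

8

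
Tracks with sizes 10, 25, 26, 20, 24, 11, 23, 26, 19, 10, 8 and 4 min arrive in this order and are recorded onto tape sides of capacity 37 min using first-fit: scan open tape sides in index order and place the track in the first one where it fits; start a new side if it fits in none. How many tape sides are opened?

7

  10 → side 1 (new)  [load 10/37]
  25 → side 1  [load 35/37]
  26 → side 2 (new)  [load 26/37]
  20 → side 3 (new)  [load 20/37]
  24 → side 4 (new)  [load 24/37]
  11 → side 2  [load 37/37]
  23 → side 5 (new)  [load 23/37]
  26 → side 6 (new)  [load 26/37]
  19 → side 7 (new)  [load 19/37]
  10 → side 3  [load 30/37]
  8 → side 4  [load 32/37]
  4 → side 3  [load 34/37]
7 tape sides opened.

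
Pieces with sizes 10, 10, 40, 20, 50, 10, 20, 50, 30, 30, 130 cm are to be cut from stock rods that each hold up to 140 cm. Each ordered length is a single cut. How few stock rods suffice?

3

Total = 130 + 50 + 50 + 40 + 30 + 30 + 20 + 20 + 10 + 10 + 10 = 400 cm.
Lower bound: ⌈400/140⌉ = 3 stock rods.
A packing using 3 stock rods:
  stock rod 1: 130 + 10 = 140
  stock rod 2: 50 + 50 + 40 = 140
  stock rod 3: 30 + 30 + 20 + 20 + 10 + 10 = 120
This matches the lower bound, so 3 is optimal.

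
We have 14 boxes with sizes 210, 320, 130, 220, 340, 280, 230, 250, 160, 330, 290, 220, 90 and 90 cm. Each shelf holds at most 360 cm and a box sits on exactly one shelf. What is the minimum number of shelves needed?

Total = 340 + 330 + 320 + 290 + 280 + 250 + 230 + 220 + 220 + 210 + 160 + 130 + 90 + 90 = 3160 cm.
Lower bound: ⌈3160/360⌉ = 9 shelves.
Also, 10 boxes each exceed 180 cm, and no two of those can share a shelf, so at least 10 shelves are needed.
A packing using 11 shelves:
  shelf 1: 340 = 340
  shelf 2: 330 = 330
  shelf 3: 320 = 320
  shelf 4: 290 = 290
  shelf 5: 280 = 280
  shelf 6: 250 + 90 = 340
  shelf 7: 230 + 130 = 360
  shelf 8: 220 + 90 = 310
  shelf 9: 220 = 220
  shelf 10: 210 = 210
  shelf 11: 160 = 160
No arrangement into 10 shelves stays within capacity, so 11 is optimal.

11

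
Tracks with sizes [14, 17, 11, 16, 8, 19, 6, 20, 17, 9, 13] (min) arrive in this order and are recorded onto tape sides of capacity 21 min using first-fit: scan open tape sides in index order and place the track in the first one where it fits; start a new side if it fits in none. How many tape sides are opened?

  14 → side 1 (new)  [load 14/21]
  17 → side 2 (new)  [load 17/21]
  11 → side 3 (new)  [load 11/21]
  16 → side 4 (new)  [load 16/21]
  8 → side 3  [load 19/21]
  19 → side 5 (new)  [load 19/21]
  6 → side 1  [load 20/21]
  20 → side 6 (new)  [load 20/21]
  17 → side 7 (new)  [load 17/21]
  9 → side 8 (new)  [load 9/21]
  13 → side 9 (new)  [load 13/21]
9 tape sides opened.

9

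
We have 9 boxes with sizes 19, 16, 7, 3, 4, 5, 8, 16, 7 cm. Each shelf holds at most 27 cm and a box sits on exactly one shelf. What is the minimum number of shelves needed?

Total = 19 + 16 + 16 + 8 + 7 + 7 + 5 + 4 + 3 = 85 cm.
Lower bound: ⌈85/27⌉ = 4 shelves.
A packing using 4 shelves:
  shelf 1: 19 + 8 = 27
  shelf 2: 16 + 7 + 4 = 27
  shelf 3: 16 + 7 + 3 = 26
  shelf 4: 5 = 5
This matches the lower bound, so 4 is optimal.

4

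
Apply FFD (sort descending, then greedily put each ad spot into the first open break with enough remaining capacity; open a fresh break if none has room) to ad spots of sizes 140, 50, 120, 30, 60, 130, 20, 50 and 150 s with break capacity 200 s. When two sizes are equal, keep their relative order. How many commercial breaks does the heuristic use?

Sorted descending: 150, 140, 130, 120, 60, 50, 50, 30, 20.
  150 → break 1 (new)  [load 150/200]
  140 → break 2 (new)  [load 140/200]
  130 → break 3 (new)  [load 130/200]
  120 → break 4 (new)  [load 120/200]
  60 → break 2  [load 200/200]
  50 → break 1  [load 200/200]
  50 → break 3  [load 180/200]
  30 → break 4  [load 150/200]
  20 → break 3  [load 200/200]
4 commercial breaks opened.

4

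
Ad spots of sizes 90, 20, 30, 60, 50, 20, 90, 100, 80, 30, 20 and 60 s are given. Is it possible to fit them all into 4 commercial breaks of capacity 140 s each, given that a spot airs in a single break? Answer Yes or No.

No

Total = 650 s; ⌈650/140⌉ = 5.
At least 5 commercial breaks are required, but only 4 are allowed.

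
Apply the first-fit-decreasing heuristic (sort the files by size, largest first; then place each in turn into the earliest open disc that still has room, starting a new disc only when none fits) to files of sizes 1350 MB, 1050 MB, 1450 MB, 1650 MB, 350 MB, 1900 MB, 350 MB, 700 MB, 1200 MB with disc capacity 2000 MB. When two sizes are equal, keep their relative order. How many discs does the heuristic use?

Sorted descending: 1900, 1650, 1450, 1350, 1200, 1050, 700, 350, 350.
  1900 → disc 1 (new)  [load 1900/2000]
  1650 → disc 2 (new)  [load 1650/2000]
  1450 → disc 3 (new)  [load 1450/2000]
  1350 → disc 4 (new)  [load 1350/2000]
  1200 → disc 5 (new)  [load 1200/2000]
  1050 → disc 6 (new)  [load 1050/2000]
  700 → disc 5  [load 1900/2000]
  350 → disc 2  [load 2000/2000]
  350 → disc 3  [load 1800/2000]
6 discs opened.

6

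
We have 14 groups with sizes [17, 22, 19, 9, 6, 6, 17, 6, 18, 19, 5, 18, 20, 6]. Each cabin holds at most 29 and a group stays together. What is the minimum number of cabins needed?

Total = 22 + 20 + 19 + 19 + 18 + 18 + 17 + 17 + 9 + 6 + 6 + 6 + 6 + 5 = 188.
Lower bound: ⌈188/29⌉ = 7 cabins.
Also, 8 groups each exceed 29/2, and no two of those can share a cabin, so at least 8 cabins are needed.
A packing using 8 cabins:
  cabin 1: 22 + 6 = 28
  cabin 2: 20 + 9 = 29
  cabin 3: 19 + 6 = 25
  cabin 4: 19 + 6 = 25
  cabin 5: 18 + 6 + 5 = 29
  cabin 6: 18 = 18
  cabin 7: 17 = 17
  cabin 8: 17 = 17
This matches the lower bound, so 8 is optimal.

8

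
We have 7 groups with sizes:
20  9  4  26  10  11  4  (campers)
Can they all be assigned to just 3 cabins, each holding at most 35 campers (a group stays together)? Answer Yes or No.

A valid assignment using 3 cabins:
  cabin 1: 26 + 9 = 35
  cabin 2: 20 + 11 + 4 = 35
  cabin 3: 10 + 4 = 14
Every load is within 35 campers, so 3 cabins suffice.

Yes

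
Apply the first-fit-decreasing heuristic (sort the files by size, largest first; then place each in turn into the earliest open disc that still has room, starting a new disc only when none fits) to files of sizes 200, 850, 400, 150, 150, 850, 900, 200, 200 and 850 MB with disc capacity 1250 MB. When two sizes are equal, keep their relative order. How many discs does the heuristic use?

4

Sorted descending: 900, 850, 850, 850, 400, 200, 200, 200, 150, 150.
  900 → disc 1 (new)  [load 900/1250]
  850 → disc 2 (new)  [load 850/1250]
  850 → disc 3 (new)  [load 850/1250]
  850 → disc 4 (new)  [load 850/1250]
  400 → disc 2  [load 1250/1250]
  200 → disc 1  [load 1100/1250]
  200 → disc 3  [load 1050/1250]
  200 → disc 3  [load 1250/1250]
  150 → disc 1  [load 1250/1250]
  150 → disc 4  [load 1000/1250]
4 discs opened.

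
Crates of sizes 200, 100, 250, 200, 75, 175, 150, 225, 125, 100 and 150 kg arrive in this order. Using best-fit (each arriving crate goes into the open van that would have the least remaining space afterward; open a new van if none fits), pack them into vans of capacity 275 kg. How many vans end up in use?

7

  200 → van 1 (new)  [load 200/275]
  100 → van 2 (new)  [load 100/275]
  250 → van 3 (new)  [load 250/275]
  200 → van 4 (new)  [load 200/275]
  75 → van 1  [load 275/275]
  175 → van 2  [load 275/275]
  150 → van 5 (new)  [load 150/275]
  225 → van 6 (new)  [load 225/275]
  125 → van 5  [load 275/275]
  100 → van 7 (new)  [load 100/275]
  150 → van 7  [load 250/275]
7 vans opened.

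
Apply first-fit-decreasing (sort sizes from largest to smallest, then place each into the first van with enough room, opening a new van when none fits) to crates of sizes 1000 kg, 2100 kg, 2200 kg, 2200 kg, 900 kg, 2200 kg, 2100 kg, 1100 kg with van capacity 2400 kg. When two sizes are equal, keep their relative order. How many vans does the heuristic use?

Sorted descending: 2200, 2200, 2200, 2100, 2100, 1100, 1000, 900.
  2200 → van 1 (new)  [load 2200/2400]
  2200 → van 2 (new)  [load 2200/2400]
  2200 → van 3 (new)  [load 2200/2400]
  2100 → van 4 (new)  [load 2100/2400]
  2100 → van 5 (new)  [load 2100/2400]
  1100 → van 6 (new)  [load 1100/2400]
  1000 → van 6  [load 2100/2400]
  900 → van 7 (new)  [load 900/2400]
7 vans opened.

7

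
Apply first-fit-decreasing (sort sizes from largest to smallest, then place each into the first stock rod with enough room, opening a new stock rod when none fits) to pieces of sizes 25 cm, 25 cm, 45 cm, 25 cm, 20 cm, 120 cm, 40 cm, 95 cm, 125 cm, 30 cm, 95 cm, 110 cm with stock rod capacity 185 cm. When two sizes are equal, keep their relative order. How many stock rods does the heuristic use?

5

Sorted descending: 125, 120, 110, 95, 95, 45, 40, 30, 25, 25, 25, 20.
  125 → stock rod 1 (new)  [load 125/185]
  120 → stock rod 2 (new)  [load 120/185]
  110 → stock rod 3 (new)  [load 110/185]
  95 → stock rod 4 (new)  [load 95/185]
  95 → stock rod 5 (new)  [load 95/185]
  45 → stock rod 1  [load 170/185]
  40 → stock rod 2  [load 160/185]
  30 → stock rod 3  [load 140/185]
  25 → stock rod 2  [load 185/185]
  25 → stock rod 3  [load 165/185]
  25 → stock rod 4  [load 120/185]
  20 → stock rod 3  [load 185/185]
5 stock rods opened.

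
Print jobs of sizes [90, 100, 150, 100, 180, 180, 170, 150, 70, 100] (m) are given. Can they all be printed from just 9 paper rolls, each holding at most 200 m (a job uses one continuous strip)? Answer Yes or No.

Yes

A valid assignment using 8 paper rolls:
  roll 1: 180 = 180
  roll 2: 180 = 180
  roll 3: 170 = 170
  roll 4: 150 = 150
  roll 5: 150 = 150
  roll 6: 100 + 100 = 200
  roll 7: 100 + 90 = 190
  roll 8: 70 = 70
That uses only 8 ≤ 9, so 9 paper rolls are enough.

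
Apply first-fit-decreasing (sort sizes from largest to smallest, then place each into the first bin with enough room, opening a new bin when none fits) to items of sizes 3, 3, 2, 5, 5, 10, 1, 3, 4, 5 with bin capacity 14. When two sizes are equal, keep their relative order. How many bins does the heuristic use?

3

Sorted descending: 10, 5, 5, 5, 4, 3, 3, 3, 2, 1.
  10 → bin 1 (new)  [load 10/14]
  5 → bin 2 (new)  [load 5/14]
  5 → bin 2  [load 10/14]
  5 → bin 3 (new)  [load 5/14]
  4 → bin 1  [load 14/14]
  3 → bin 2  [load 13/14]
  3 → bin 3  [load 8/14]
  3 → bin 3  [load 11/14]
  2 → bin 3  [load 13/14]
  1 → bin 2  [load 14/14]
3 bins opened.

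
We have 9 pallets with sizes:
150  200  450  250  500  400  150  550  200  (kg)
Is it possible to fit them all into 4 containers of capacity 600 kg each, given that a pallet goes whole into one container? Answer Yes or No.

Total = 2850 kg; ⌈2850/600⌉ = 5.
At least 5 containers are required, but only 4 are allowed.

No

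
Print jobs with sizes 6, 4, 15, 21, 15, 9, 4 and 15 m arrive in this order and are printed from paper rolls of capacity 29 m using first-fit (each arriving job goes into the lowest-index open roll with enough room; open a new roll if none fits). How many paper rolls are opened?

4

  6 → roll 1 (new)  [load 6/29]
  4 → roll 1  [load 10/29]
  15 → roll 1  [load 25/29]
  21 → roll 2 (new)  [load 21/29]
  15 → roll 3 (new)  [load 15/29]
  9 → roll 3  [load 24/29]
  4 → roll 1  [load 29/29]
  15 → roll 4 (new)  [load 15/29]
4 paper rolls opened.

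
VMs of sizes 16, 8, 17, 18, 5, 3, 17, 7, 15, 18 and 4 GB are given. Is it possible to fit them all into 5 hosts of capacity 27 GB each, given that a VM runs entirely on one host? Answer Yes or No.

No

Total = 128 GB; ⌈128/27⌉ = 5.
6 VMs each exceed half the capacity and cannot share a host, forcing at least 6 hosts.
At least 6 hosts are required, but only 5 are allowed.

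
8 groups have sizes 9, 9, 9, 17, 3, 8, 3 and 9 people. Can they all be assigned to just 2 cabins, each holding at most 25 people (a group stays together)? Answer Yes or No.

No

Total = 67 people; ⌈67/25⌉ = 3.
At least 3 cabins are required, but only 2 are allowed.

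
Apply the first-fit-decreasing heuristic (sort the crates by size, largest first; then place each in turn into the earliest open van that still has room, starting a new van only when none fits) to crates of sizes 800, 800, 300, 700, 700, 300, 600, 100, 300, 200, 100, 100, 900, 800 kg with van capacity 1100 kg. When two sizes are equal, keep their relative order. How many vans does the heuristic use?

7

Sorted descending: 900, 800, 800, 800, 700, 700, 600, 300, 300, 300, 200, 100, 100, 100.
  900 → van 1 (new)  [load 900/1100]
  800 → van 2 (new)  [load 800/1100]
  800 → van 3 (new)  [load 800/1100]
  800 → van 4 (new)  [load 800/1100]
  700 → van 5 (new)  [load 700/1100]
  700 → van 6 (new)  [load 700/1100]
  600 → van 7 (new)  [load 600/1100]
  300 → van 2  [load 1100/1100]
  300 → van 3  [load 1100/1100]
  300 → van 4  [load 1100/1100]
  200 → van 1  [load 1100/1100]
  100 → van 5  [load 800/1100]
  100 → van 5  [load 900/1100]
  100 → van 5  [load 1000/1100]
7 vans opened.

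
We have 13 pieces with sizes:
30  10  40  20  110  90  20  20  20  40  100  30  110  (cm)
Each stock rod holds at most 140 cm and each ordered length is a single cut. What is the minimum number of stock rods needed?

Total = 110 + 110 + 100 + 90 + 40 + 40 + 30 + 30 + 20 + 20 + 20 + 20 + 10 = 640 cm.
Lower bound: ⌈640/140⌉ = 5 stock rods.
A packing using 5 stock rods:
  stock rod 1: 110 + 30 = 140
  stock rod 2: 110 + 30 = 140
  stock rod 3: 100 + 40 = 140
  stock rod 4: 90 + 40 + 10 = 140
  stock rod 5: 20 + 20 + 20 + 20 = 80
This matches the lower bound, so 5 is optimal.

5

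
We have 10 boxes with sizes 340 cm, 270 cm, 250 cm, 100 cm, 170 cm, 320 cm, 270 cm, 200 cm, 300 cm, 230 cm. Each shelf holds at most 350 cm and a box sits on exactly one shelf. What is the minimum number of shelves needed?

Total = 340 + 320 + 300 + 270 + 270 + 250 + 230 + 200 + 170 + 100 = 2450 cm.
Lower bound: ⌈2450/350⌉ = 7 shelves.
Also, 8 boxes each exceed 175 cm, and no two of those can share a shelf, so at least 8 shelves are needed.
A packing using 9 shelves:
  shelf 1: 340 = 340
  shelf 2: 320 = 320
  shelf 3: 300 = 300
  shelf 4: 270 = 270
  shelf 5: 270 = 270
  shelf 6: 250 + 100 = 350
  shelf 7: 230 = 230
  shelf 8: 200 = 200
  shelf 9: 170 = 170
No arrangement into 8 shelves stays within capacity, so 9 is optimal.

9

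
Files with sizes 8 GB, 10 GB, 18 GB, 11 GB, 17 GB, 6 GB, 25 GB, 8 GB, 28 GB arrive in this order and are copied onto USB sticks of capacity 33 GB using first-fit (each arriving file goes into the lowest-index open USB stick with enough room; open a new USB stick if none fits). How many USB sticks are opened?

5

  8 → USB stick 1 (new)  [load 8/33]
  10 → USB stick 1  [load 18/33]
  18 → USB stick 2 (new)  [load 18/33]
  11 → USB stick 1  [load 29/33]
  17 → USB stick 3 (new)  [load 17/33]
  6 → USB stick 2  [load 24/33]
  25 → USB stick 4 (new)  [load 25/33]
  8 → USB stick 2  [load 32/33]
  28 → USB stick 5 (new)  [load 28/33]
5 USB sticks opened.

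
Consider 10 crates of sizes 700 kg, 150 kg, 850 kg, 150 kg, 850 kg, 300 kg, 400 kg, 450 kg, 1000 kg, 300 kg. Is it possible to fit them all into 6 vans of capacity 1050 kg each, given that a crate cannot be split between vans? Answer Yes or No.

A valid assignment using 6 vans:
  van 1: 1000 = 1000
  van 2: 850 + 150 = 1000
  van 3: 850 + 150 = 1000
  van 4: 700 + 300 = 1000
  van 5: 450 + 400 = 850
  van 6: 300 = 300
Every load is within 1050 kg, so 6 vans suffice.

Yes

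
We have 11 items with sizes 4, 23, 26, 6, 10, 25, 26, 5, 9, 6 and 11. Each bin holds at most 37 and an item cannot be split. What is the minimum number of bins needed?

5

Total = 26 + 26 + 25 + 23 + 11 + 10 + 9 + 6 + 6 + 5 + 4 = 151.
Lower bound: ⌈151/37⌉ = 5 bins.
A packing using 5 bins:
  bin 1: 26 + 11 = 37
  bin 2: 26 + 10 = 36
  bin 3: 25 + 9 = 34
  bin 4: 23 + 6 + 6 = 35
  bin 5: 5 + 4 = 9
This matches the lower bound, so 5 is optimal.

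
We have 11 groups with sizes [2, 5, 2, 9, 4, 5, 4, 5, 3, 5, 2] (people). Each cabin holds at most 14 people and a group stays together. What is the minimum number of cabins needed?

4

Total = 9 + 5 + 5 + 5 + 5 + 4 + 4 + 3 + 2 + 2 + 2 = 46 people.
Lower bound: ⌈46/14⌉ = 4 cabins.
A packing using 4 cabins:
  cabin 1: 9 + 5 = 14
  cabin 2: 5 + 5 + 4 = 14
  cabin 3: 5 + 4 + 3 + 2 = 14
  cabin 4: 2 + 2 = 4
This matches the lower bound, so 4 is optimal.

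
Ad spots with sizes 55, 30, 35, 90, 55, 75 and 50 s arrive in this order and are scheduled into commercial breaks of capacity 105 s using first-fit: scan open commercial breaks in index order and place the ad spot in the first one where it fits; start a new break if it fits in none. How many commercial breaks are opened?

5

  55 → break 1 (new)  [load 55/105]
  30 → break 1  [load 85/105]
  35 → break 2 (new)  [load 35/105]
  90 → break 3 (new)  [load 90/105]
  55 → break 2  [load 90/105]
  75 → break 4 (new)  [load 75/105]
  50 → break 5 (new)  [load 50/105]
5 commercial breaks opened.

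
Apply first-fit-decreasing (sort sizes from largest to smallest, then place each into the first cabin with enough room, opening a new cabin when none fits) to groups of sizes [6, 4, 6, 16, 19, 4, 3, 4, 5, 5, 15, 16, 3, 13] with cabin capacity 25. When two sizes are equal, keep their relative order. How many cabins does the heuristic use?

Sorted descending: 19, 16, 16, 15, 13, 6, 6, 5, 5, 4, 4, 4, 3, 3.
  19 → cabin 1 (new)  [load 19/25]
  16 → cabin 2 (new)  [load 16/25]
  16 → cabin 3 (new)  [load 16/25]
  15 → cabin 4 (new)  [load 15/25]
  13 → cabin 5 (new)  [load 13/25]
  6 → cabin 1  [load 25/25]
  6 → cabin 2  [load 22/25]
  5 → cabin 3  [load 21/25]
  5 → cabin 4  [load 20/25]
  4 → cabin 3  [load 25/25]
  4 → cabin 4  [load 24/25]
  4 → cabin 5  [load 17/25]
  3 → cabin 2  [load 25/25]
  3 → cabin 5  [load 20/25]
5 cabins opened.

5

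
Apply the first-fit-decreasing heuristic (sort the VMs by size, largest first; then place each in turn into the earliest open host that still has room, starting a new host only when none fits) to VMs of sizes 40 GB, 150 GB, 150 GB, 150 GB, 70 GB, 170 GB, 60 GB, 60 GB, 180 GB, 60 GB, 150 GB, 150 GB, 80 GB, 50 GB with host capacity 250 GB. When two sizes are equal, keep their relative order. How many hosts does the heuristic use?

7

Sorted descending: 180, 170, 150, 150, 150, 150, 150, 80, 70, 60, 60, 60, 50, 40.
  180 → host 1 (new)  [load 180/250]
  170 → host 2 (new)  [load 170/250]
  150 → host 3 (new)  [load 150/250]
  150 → host 4 (new)  [load 150/250]
  150 → host 5 (new)  [load 150/250]
  150 → host 6 (new)  [load 150/250]
  150 → host 7 (new)  [load 150/250]
  80 → host 2  [load 250/250]
  70 → host 1  [load 250/250]
  60 → host 3  [load 210/250]
  60 → host 4  [load 210/250]
  60 → host 5  [load 210/250]
  50 → host 6  [load 200/250]
  40 → host 3  [load 250/250]
7 hosts opened.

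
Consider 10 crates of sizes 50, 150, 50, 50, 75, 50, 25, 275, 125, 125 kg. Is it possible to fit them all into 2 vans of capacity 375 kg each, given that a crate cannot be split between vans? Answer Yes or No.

Total = 975 kg; ⌈975/375⌉ = 3.
At least 3 vans are required, but only 2 are allowed.

No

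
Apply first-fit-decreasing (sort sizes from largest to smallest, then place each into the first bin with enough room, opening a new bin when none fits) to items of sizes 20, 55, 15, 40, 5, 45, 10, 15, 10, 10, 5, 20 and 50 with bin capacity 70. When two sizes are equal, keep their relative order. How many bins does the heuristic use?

5

Sorted descending: 55, 50, 45, 40, 20, 20, 15, 15, 10, 10, 10, 5, 5.
  55 → bin 1 (new)  [load 55/70]
  50 → bin 2 (new)  [load 50/70]
  45 → bin 3 (new)  [load 45/70]
  40 → bin 4 (new)  [load 40/70]
  20 → bin 2  [load 70/70]
  20 → bin 3  [load 65/70]
  15 → bin 1  [load 70/70]
  15 → bin 4  [load 55/70]
  10 → bin 4  [load 65/70]
  10 → bin 5 (new)  [load 10/70]
  10 → bin 5  [load 20/70]
  5 → bin 3  [load 70/70]
  5 → bin 4  [load 70/70]
5 bins opened.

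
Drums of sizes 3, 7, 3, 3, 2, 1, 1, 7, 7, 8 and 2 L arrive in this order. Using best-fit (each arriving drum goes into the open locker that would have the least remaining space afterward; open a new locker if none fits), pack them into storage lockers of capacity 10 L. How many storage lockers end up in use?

  3 → locker 1 (new)  [load 3/10]
  7 → locker 1  [load 10/10]
  3 → locker 2 (new)  [load 3/10]
  3 → locker 2  [load 6/10]
  2 → locker 2  [load 8/10]
  1 → locker 2  [load 9/10]
  1 → locker 2  [load 10/10]
  7 → locker 3 (new)  [load 7/10]
  7 → locker 4 (new)  [load 7/10]
  8 → locker 5 (new)  [load 8/10]
  2 → locker 5  [load 10/10]
5 storage lockers opened.

5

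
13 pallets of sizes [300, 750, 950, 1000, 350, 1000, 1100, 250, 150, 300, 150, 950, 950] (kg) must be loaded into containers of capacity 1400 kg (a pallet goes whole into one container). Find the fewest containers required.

Total = 1100 + 1000 + 1000 + 950 + 950 + 950 + 750 + 350 + 300 + 300 + 250 + 150 + 150 = 8200 kg.
Lower bound: ⌈8200/1400⌉ = 6 containers.
Also, 7 pallets each exceed 700 kg, and no two of those can share a container, so at least 7 containers are needed.
A packing using 7 containers:
  container 1: 1100 + 300 = 1400
  container 2: 1000 + 350 = 1350
  container 3: 1000 + 300 = 1300
  container 4: 950 + 250 + 150 = 1350
  container 5: 950 + 150 = 1100
  container 6: 950 = 950
  container 7: 750 = 750
This matches the lower bound, so 7 is optimal.

7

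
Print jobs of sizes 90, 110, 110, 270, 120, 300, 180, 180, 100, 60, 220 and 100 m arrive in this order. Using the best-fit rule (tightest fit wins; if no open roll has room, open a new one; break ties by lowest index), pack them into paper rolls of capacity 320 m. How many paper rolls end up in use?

7

  90 → roll 1 (new)  [load 90/320]
  110 → roll 1  [load 200/320]
  110 → roll 1  [load 310/320]
  270 → roll 2 (new)  [load 270/320]
  120 → roll 3 (new)  [load 120/320]
  300 → roll 4 (new)  [load 300/320]
  180 → roll 3  [load 300/320]
  180 → roll 5 (new)  [load 180/320]
  100 → roll 5  [load 280/320]
  60 → roll 6 (new)  [load 60/320]
  220 → roll 6  [load 280/320]
  100 → roll 7 (new)  [load 100/320]
7 paper rolls opened.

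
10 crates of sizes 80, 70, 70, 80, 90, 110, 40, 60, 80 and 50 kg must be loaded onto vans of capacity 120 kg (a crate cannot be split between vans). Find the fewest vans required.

Total = 110 + 90 + 80 + 80 + 80 + 70 + 70 + 60 + 50 + 40 = 730 kg.
Lower bound: ⌈730/120⌉ = 7 vans.
A packing using 8 vans:
  van 1: 110 = 110
  van 2: 90 = 90
  van 3: 80 + 40 = 120
  van 4: 80 = 80
  van 5: 80 = 80
  van 6: 70 + 50 = 120
  van 7: 70 = 70
  van 8: 60 = 60
No arrangement into 7 vans stays within capacity, so 8 is optimal.

8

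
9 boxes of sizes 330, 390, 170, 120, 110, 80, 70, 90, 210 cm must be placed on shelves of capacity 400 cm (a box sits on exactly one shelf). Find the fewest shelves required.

Total = 390 + 330 + 210 + 170 + 120 + 110 + 90 + 80 + 70 = 1570 cm.
Lower bound: ⌈1570/400⌉ = 4 shelves.
A packing using 4 shelves:
  shelf 1: 390 = 390
  shelf 2: 330 + 70 = 400
  shelf 3: 210 + 170 = 380
  shelf 4: 120 + 110 + 90 + 80 = 400
This matches the lower bound, so 4 is optimal.

4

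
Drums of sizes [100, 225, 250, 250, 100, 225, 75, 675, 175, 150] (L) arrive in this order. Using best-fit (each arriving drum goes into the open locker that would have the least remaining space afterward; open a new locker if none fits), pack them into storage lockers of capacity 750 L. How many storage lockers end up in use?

  100 → locker 1 (new)  [load 100/750]
  225 → locker 1  [load 325/750]
  250 → locker 1  [load 575/750]
  250 → locker 2 (new)  [load 250/750]
  100 → locker 1  [load 675/750]
  225 → locker 2  [load 475/750]
  75 → locker 1  [load 750/750]
  675 → locker 3 (new)  [load 675/750]
  175 → locker 2  [load 650/750]
  150 → locker 4 (new)  [load 150/750]
4 storage lockers opened.

4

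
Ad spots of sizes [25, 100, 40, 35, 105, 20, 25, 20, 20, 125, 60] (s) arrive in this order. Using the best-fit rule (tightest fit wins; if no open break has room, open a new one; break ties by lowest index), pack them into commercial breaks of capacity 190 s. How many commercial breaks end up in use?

4

  25 → break 1 (new)  [load 25/190]
  100 → break 1  [load 125/190]
  40 → break 1  [load 165/190]
  35 → break 2 (new)  [load 35/190]
  105 → break 2  [load 140/190]
  20 → break 1  [load 185/190]
  25 → break 2  [load 165/190]
  20 → break 2  [load 185/190]
  20 → break 3 (new)  [load 20/190]
  125 → break 3  [load 145/190]
  60 → break 4 (new)  [load 60/190]
4 commercial breaks opened.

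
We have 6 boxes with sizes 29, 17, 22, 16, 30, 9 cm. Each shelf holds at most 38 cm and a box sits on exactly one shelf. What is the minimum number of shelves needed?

Total = 30 + 29 + 22 + 17 + 16 + 9 = 123 cm.
Lower bound: ⌈123/38⌉ = 4 shelves.
A packing using 4 shelves:
  shelf 1: 30 = 30
  shelf 2: 29 + 9 = 38
  shelf 3: 22 + 16 = 38
  shelf 4: 17 = 17
This matches the lower bound, so 4 is optimal.

4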